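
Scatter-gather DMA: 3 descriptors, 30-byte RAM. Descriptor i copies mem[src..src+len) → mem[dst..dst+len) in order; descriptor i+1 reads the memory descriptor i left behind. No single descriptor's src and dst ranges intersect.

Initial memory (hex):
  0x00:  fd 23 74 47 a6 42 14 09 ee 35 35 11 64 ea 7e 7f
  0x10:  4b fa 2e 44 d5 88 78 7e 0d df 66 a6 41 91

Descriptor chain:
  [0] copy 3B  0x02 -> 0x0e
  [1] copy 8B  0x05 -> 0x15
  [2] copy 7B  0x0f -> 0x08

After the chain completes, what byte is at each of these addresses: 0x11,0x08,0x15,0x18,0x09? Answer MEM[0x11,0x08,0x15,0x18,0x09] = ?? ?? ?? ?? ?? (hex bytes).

#0 dst[0x0e+3] := {0x74,0x47,0xa6}
#1 dst[0x15+8] := {0x42,0x14,0x09,0xee,0x35,0x35,0x11,0x64}
#2 dst[0x08+7] := {0x47,0xa6,0xfa,0x2e,0x44,0xd5,0x42}
query mem[0x11]=0xfa, mem[0x08]=0x47, mem[0x15]=0x42, mem[0x18]=0xee, mem[0x09]=0xa6

MEM[0x11,0x08,0x15,0x18,0x09] = fa 47 42 ee a6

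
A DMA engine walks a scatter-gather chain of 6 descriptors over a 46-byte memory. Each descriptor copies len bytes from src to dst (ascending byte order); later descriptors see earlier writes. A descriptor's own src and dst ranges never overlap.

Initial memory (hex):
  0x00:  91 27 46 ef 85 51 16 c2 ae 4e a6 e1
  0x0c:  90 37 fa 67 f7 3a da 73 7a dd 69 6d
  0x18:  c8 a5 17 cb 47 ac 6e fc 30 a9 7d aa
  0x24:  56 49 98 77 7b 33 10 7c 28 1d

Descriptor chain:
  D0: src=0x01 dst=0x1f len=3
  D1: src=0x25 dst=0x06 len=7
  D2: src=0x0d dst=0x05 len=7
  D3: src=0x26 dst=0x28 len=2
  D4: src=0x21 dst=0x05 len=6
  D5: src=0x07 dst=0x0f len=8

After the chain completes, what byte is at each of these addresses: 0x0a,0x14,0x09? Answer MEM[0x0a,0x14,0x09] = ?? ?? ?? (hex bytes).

[0] 0x01->0x1f len=3 : 27 46 ef
[1] 0x25->0x06 len=7 : 49 98 77 7b 33 10 7c
[2] 0x0d->0x05 len=7 : 37 fa 67 f7 3a da 73
[3] 0x26->0x28 len=2 : 98 77
[4] 0x21->0x05 len=6 : ef 7d aa 56 49 98
[5] 0x07->0x0f len=8 : aa 56 49 98 73 7c 37 fa
query mem[0x0a]=0x98, mem[0x14]=0x7c, mem[0x09]=0x49

MEM[0x0a,0x14,0x09] = 98 7c 49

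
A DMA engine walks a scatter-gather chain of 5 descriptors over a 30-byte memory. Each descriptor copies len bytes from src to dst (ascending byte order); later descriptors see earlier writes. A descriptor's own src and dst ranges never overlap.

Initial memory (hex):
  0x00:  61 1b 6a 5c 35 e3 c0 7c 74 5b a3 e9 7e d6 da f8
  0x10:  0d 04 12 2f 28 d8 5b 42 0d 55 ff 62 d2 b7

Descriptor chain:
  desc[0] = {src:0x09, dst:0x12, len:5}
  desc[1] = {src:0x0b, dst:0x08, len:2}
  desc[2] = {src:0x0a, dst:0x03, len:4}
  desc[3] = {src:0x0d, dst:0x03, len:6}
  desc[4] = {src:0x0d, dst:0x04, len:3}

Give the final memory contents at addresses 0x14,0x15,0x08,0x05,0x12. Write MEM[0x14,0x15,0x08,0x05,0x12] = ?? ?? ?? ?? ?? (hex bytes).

  after D0: wrote 5B at 0x12 = 5ba3e97ed6
  after D1: wrote 2B at 0x08 = e97e
  after D2: wrote 4B at 0x03 = a3e97ed6
  after D3: wrote 6B at 0x03 = d6daf80d045b
  after D4: wrote 3B at 0x04 = d6daf8
query mem[0x14]=0xe9, mem[0x15]=0x7e, mem[0x08]=0x5b, mem[0x05]=0xda, mem[0x12]=0x5b

MEM[0x14,0x15,0x08,0x05,0x12] = e9 7e 5b da 5b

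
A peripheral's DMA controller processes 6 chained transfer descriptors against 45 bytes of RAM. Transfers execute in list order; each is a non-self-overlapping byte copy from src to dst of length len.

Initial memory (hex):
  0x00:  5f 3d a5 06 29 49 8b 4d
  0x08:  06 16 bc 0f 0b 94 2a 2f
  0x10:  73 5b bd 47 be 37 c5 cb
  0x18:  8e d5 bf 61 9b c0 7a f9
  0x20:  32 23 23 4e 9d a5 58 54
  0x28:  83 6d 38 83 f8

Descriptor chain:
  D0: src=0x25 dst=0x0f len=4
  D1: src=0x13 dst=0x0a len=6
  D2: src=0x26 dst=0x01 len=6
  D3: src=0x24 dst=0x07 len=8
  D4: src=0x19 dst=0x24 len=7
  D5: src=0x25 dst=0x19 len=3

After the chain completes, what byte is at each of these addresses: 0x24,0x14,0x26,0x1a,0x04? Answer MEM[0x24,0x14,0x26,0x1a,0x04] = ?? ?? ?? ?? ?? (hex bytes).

MEM[0x24,0x14,0x26,0x1a,0x04] = d5 be 61 61 6d

D0: mem[0x0f..0x12] <- [a5 58 54 83]
D1: mem[0x0a..0x0f] <- [47 be 37 c5 cb 8e]
D2: mem[0x01..0x06] <- [58 54 83 6d 38 83]
D3: mem[0x07..0x0e] <- [9d a5 58 54 83 6d 38 83]
D4: mem[0x24..0x2a] <- [d5 bf 61 9b c0 7a f9]
D5: mem[0x19..0x1b] <- [bf 61 9b]
query mem[0x24]=0xd5, mem[0x14]=0xbe, mem[0x26]=0x61, mem[0x1a]=0x61, mem[0x04]=0x6d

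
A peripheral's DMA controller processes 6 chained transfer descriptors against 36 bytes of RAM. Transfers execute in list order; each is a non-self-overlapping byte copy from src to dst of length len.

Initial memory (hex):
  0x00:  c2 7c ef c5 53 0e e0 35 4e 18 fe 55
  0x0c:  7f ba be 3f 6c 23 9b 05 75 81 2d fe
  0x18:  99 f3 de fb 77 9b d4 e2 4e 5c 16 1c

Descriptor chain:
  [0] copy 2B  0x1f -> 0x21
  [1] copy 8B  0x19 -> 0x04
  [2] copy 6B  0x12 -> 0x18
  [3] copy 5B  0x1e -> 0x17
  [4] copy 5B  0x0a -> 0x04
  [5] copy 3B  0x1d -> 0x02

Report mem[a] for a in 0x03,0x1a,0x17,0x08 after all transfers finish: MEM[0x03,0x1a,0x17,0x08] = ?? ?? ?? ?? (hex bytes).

MEM[0x03,0x1a,0x17,0x08] = d4 e2 d4 be

#0 dst[0x21+2] := {0xe2,0x4e}
#1 dst[0x04+8] := {0xf3,0xde,0xfb,0x77,0x9b,0xd4,0xe2,0x4e}
#2 dst[0x18+6] := {0x9b,0x05,0x75,0x81,0x2d,0xfe}
#3 dst[0x17+5] := {0xd4,0xe2,0x4e,0xe2,0x4e}
#4 dst[0x04+5] := {0xe2,0x4e,0x7f,0xba,0xbe}
#5 dst[0x02+3] := {0xfe,0xd4,0xe2}
query mem[0x03]=0xd4, mem[0x1a]=0xe2, mem[0x17]=0xd4, mem[0x08]=0xbe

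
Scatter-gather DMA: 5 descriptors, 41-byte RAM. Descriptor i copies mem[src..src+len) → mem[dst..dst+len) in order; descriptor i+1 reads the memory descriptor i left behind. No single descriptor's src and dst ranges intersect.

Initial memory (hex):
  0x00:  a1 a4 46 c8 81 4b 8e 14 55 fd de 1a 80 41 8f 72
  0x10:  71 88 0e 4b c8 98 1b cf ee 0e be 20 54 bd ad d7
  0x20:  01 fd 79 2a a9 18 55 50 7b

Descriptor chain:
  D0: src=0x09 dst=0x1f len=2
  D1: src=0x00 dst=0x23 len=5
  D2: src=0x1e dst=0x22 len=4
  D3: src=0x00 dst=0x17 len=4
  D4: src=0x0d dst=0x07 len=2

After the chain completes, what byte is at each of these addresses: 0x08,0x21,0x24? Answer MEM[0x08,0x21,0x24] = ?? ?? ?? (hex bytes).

MEM[0x08,0x21,0x24] = 8f fd de

  after D0: wrote 2B at 0x1f = fdde
  after D1: wrote 5B at 0x23 = a1a446c881
  after D2: wrote 4B at 0x22 = adfddefd
  after D3: wrote 4B at 0x17 = a1a446c8
  after D4: wrote 2B at 0x07 = 418f
query mem[0x08]=0x8f, mem[0x21]=0xfd, mem[0x24]=0xde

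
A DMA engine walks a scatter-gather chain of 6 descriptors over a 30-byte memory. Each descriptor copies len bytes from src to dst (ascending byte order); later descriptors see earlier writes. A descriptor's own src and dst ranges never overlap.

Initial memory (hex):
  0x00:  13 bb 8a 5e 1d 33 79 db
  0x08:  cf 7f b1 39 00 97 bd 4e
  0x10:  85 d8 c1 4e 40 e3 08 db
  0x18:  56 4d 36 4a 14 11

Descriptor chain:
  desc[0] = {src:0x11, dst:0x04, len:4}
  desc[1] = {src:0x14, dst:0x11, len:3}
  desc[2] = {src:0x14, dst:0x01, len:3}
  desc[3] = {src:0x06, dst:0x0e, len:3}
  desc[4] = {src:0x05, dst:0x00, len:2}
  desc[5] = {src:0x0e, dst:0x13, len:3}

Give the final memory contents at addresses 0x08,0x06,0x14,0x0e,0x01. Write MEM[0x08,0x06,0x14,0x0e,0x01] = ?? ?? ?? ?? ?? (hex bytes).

MEM[0x08,0x06,0x14,0x0e,0x01] = cf 4e 40 4e 4e

#0 dst[0x04+4] := {0xd8,0xc1,0x4e,0x40}
#1 dst[0x11+3] := {0x40,0xe3,0x08}
#2 dst[0x01+3] := {0x40,0xe3,0x08}
#3 dst[0x0e+3] := {0x4e,0x40,0xcf}
#4 dst[0x00+2] := {0xc1,0x4e}
#5 dst[0x13+3] := {0x4e,0x40,0xcf}
query mem[0x08]=0xcf, mem[0x06]=0x4e, mem[0x14]=0x40, mem[0x0e]=0x4e, mem[0x01]=0x4e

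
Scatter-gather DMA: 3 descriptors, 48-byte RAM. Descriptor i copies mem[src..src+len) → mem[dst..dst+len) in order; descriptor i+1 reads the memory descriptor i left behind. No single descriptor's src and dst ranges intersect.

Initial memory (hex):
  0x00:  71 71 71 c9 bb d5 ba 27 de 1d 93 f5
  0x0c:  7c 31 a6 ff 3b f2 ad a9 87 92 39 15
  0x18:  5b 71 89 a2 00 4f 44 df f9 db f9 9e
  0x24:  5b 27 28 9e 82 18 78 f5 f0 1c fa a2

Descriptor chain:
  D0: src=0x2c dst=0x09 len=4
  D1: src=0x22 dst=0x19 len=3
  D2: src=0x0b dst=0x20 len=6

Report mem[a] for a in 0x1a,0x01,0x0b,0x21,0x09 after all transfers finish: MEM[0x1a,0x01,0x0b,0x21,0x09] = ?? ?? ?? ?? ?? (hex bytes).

MEM[0x1a,0x01,0x0b,0x21,0x09] = 9e 71 fa a2 f0

D0: mem[0x09..0x0c] <- [f0 1c fa a2]
D1: mem[0x19..0x1b] <- [f9 9e 5b]
D2: mem[0x20..0x25] <- [fa a2 31 a6 ff 3b]
query mem[0x1a]=0x9e, mem[0x01]=0x71, mem[0x0b]=0xfa, mem[0x21]=0xa2, mem[0x09]=0xf0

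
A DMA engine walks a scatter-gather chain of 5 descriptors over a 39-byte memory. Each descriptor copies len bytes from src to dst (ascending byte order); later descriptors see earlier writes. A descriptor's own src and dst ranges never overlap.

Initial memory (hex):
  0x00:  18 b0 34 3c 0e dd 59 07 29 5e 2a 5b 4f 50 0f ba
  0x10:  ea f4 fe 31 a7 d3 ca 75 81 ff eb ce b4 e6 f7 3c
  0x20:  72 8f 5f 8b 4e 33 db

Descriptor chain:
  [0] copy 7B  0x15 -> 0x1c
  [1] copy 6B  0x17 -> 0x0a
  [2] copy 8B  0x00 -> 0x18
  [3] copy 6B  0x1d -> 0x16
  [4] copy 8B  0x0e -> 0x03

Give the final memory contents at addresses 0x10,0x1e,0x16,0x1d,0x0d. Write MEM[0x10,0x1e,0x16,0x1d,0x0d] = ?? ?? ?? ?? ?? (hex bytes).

MEM[0x10,0x1e,0x16,0x1d,0x0d] = ea 59 dd dd eb

D0: mem[0x1c..0x22] <- [d3 ca 75 81 ff eb ce]
D1: mem[0x0a..0x0f] <- [75 81 ff eb ce d3]
D2: mem[0x18..0x1f] <- [18 b0 34 3c 0e dd 59 07]
D3: mem[0x16..0x1b] <- [dd 59 07 ff eb ce]
D4: mem[0x03..0x0a] <- [ce d3 ea f4 fe 31 a7 d3]
query mem[0x10]=0xea, mem[0x1e]=0x59, mem[0x16]=0xdd, mem[0x1d]=0xdd, mem[0x0d]=0xeb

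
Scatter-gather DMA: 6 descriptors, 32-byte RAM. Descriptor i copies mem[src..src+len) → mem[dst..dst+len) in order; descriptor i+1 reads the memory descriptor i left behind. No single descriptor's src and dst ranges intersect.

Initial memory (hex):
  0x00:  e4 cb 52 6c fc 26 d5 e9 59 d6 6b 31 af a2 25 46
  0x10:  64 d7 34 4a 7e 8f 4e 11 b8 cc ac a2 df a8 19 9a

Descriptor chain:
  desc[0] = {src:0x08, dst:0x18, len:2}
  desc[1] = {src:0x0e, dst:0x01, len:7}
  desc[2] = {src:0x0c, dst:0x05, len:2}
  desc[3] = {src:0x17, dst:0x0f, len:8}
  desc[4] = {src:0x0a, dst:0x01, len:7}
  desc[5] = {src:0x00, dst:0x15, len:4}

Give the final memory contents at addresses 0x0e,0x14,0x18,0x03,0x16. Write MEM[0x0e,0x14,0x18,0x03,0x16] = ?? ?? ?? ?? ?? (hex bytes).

MEM[0x0e,0x14,0x18,0x03,0x16] = 25 df af af 6b

  after D0: wrote 2B at 0x18 = 59d6
  after D1: wrote 7B at 0x01 = 254664d7344a7e
  after D2: wrote 2B at 0x05 = afa2
  after D3: wrote 8B at 0x0f = 1159d6aca2dfa819
  after D4: wrote 7B at 0x01 = 6b31afa2251159
  after D5: wrote 4B at 0x15 = e46b31af
query mem[0x0e]=0x25, mem[0x14]=0xdf, mem[0x18]=0xaf, mem[0x03]=0xaf, mem[0x16]=0x6b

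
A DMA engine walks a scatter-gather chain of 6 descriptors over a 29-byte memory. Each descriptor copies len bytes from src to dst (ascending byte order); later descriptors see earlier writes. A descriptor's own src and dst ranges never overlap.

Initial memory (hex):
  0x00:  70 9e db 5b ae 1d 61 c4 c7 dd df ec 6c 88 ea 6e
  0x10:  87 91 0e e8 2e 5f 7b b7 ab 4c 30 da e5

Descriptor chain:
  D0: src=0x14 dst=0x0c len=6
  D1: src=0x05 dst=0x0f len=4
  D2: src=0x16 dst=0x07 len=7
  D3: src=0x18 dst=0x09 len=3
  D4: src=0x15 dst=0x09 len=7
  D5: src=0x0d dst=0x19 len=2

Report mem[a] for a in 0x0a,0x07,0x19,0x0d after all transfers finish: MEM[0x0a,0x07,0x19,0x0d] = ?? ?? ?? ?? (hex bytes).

MEM[0x0a,0x07,0x19,0x0d] = 7b 7b 4c 4c

  after D0: wrote 6B at 0x0c = 2e5f7bb7ab4c
  after D1: wrote 4B at 0x0f = 1d61c4c7
  after D2: wrote 7B at 0x07 = 7bb7ab4c30dae5
  after D3: wrote 3B at 0x09 = ab4c30
  after D4: wrote 7B at 0x09 = 5f7bb7ab4c30da
  after D5: wrote 2B at 0x19 = 4c30
query mem[0x0a]=0x7b, mem[0x07]=0x7b, mem[0x19]=0x4c, mem[0x0d]=0x4c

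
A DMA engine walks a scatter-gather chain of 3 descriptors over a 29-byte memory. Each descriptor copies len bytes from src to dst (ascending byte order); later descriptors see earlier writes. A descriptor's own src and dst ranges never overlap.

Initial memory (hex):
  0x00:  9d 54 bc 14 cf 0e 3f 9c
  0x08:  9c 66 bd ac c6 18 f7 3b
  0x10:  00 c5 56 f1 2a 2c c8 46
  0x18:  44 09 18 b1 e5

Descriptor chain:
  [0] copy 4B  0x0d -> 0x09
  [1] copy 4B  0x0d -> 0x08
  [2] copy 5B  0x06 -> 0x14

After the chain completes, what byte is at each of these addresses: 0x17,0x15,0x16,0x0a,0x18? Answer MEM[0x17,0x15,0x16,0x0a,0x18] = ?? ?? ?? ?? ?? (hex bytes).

D0: mem[0x09..0x0c] <- [18 f7 3b 00]
D1: mem[0x08..0x0b] <- [18 f7 3b 00]
D2: mem[0x14..0x18] <- [3f 9c 18 f7 3b]
query mem[0x17]=0xf7, mem[0x15]=0x9c, mem[0x16]=0x18, mem[0x0a]=0x3b, mem[0x18]=0x3b

MEM[0x17,0x15,0x16,0x0a,0x18] = f7 9c 18 3b 3b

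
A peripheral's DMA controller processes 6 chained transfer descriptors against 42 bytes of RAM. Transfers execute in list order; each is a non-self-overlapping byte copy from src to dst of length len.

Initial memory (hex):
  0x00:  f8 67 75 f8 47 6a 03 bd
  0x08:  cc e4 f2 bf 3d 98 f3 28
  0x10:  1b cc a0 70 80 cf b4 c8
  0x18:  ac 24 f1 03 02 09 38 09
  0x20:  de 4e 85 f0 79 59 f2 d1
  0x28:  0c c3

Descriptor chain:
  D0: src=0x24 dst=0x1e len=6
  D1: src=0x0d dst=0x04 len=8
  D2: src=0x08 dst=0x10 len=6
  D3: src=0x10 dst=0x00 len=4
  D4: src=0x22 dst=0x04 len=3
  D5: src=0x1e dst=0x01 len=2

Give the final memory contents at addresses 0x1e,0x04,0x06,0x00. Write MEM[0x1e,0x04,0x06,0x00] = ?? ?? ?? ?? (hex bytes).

MEM[0x1e,0x04,0x06,0x00] = 79 0c 79 cc

[0] 0x24->0x1e len=6 : 79 59 f2 d1 0c c3
[1] 0x0d->0x04 len=8 : 98 f3 28 1b cc a0 70 80
[2] 0x08->0x10 len=6 : cc a0 70 80 3d 98
[3] 0x10->0x00 len=4 : cc a0 70 80
[4] 0x22->0x04 len=3 : 0c c3 79
[5] 0x1e->0x01 len=2 : 79 59
query mem[0x1e]=0x79, mem[0x04]=0x0c, mem[0x06]=0x79, mem[0x00]=0xcc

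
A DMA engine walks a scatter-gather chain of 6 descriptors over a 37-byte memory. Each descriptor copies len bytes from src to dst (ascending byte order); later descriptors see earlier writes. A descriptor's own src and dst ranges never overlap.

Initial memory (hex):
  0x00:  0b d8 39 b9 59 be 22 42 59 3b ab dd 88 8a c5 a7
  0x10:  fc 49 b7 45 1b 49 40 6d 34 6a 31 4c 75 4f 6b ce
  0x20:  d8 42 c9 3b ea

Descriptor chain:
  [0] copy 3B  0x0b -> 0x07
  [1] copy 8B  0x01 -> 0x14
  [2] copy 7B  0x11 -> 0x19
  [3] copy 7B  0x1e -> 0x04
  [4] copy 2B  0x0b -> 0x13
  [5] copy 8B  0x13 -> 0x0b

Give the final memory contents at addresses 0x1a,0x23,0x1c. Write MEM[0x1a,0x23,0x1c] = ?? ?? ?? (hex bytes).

  after D0: wrote 3B at 0x07 = dd888a
  after D1: wrote 8B at 0x14 = d839b959be22dd88
  after D2: wrote 7B at 0x19 = 49b745d839b959
  after D3: wrote 7B at 0x04 = b959d842c93bea
  after D4: wrote 2B at 0x13 = dd88
  after D5: wrote 8B at 0x0b = dd8839b959be49b7
query mem[0x1a]=0xb7, mem[0x23]=0x3b, mem[0x1c]=0xd8

MEM[0x1a,0x23,0x1c] = b7 3b d8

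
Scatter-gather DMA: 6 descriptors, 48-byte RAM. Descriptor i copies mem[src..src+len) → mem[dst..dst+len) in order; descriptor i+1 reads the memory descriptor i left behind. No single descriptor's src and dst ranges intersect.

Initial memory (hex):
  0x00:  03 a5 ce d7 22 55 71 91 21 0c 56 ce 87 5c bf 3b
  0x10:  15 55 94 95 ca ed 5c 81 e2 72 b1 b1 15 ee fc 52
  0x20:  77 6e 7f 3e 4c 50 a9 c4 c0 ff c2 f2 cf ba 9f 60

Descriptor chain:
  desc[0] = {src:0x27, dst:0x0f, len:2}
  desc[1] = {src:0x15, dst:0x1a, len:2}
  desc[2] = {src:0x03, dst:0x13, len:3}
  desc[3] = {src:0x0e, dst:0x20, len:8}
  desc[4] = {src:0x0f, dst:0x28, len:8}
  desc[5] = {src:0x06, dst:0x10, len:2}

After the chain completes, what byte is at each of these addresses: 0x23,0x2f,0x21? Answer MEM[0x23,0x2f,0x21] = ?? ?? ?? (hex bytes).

MEM[0x23,0x2f,0x21] = 55 5c c4

D0: mem[0x0f..0x10] <- [c4 c0]
D1: mem[0x1a..0x1b] <- [ed 5c]
D2: mem[0x13..0x15] <- [d7 22 55]
D3: mem[0x20..0x27] <- [bf c4 c0 55 94 d7 22 55]
D4: mem[0x28..0x2f] <- [c4 c0 55 94 d7 22 55 5c]
D5: mem[0x10..0x11] <- [71 91]
query mem[0x23]=0x55, mem[0x2f]=0x5c, mem[0x21]=0xc4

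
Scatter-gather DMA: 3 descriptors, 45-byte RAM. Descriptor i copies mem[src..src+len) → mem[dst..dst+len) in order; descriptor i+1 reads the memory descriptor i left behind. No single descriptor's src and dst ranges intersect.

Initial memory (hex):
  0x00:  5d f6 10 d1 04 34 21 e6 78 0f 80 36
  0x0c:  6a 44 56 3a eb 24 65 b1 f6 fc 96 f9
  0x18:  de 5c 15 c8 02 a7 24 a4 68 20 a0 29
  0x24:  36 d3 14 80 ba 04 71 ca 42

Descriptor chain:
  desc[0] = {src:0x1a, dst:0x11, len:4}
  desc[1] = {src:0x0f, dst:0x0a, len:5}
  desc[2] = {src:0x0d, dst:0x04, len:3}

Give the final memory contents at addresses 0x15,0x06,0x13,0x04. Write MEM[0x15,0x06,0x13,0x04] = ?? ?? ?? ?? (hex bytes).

MEM[0x15,0x06,0x13,0x04] = fc 3a 02 c8

D0: mem[0x11..0x14] <- [15 c8 02 a7]
D1: mem[0x0a..0x0e] <- [3a eb 15 c8 02]
D2: mem[0x04..0x06] <- [c8 02 3a]
query mem[0x15]=0xfc, mem[0x06]=0x3a, mem[0x13]=0x02, mem[0x04]=0xc8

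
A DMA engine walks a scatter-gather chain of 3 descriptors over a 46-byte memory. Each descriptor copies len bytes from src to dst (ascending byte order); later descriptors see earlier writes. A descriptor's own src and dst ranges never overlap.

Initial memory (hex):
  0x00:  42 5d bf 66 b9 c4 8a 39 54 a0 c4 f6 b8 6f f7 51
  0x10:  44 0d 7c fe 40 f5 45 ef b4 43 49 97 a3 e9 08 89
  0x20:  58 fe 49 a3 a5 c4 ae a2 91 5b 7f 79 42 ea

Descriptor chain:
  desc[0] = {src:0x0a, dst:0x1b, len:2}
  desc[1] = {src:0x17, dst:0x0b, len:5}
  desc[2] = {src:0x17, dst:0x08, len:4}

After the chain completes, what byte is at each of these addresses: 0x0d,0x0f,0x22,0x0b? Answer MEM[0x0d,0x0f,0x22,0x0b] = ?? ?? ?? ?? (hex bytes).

[0] 0x0a->0x1b len=2 : c4 f6
[1] 0x17->0x0b len=5 : ef b4 43 49 c4
[2] 0x17->0x08 len=4 : ef b4 43 49
query mem[0x0d]=0x43, mem[0x0f]=0xc4, mem[0x22]=0x49, mem[0x0b]=0x49

MEM[0x0d,0x0f,0x22,0x0b] = 43 c4 49 49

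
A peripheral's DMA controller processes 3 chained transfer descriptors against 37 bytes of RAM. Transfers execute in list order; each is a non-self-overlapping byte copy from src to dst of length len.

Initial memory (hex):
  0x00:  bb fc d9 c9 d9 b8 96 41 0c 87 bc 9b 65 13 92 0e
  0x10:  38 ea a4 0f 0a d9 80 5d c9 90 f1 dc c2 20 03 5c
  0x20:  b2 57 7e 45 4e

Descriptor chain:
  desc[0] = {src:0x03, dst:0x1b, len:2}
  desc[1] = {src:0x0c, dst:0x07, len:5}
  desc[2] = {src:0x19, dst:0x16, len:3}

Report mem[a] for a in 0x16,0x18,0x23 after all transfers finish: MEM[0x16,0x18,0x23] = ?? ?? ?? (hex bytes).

MEM[0x16,0x18,0x23] = 90 c9 45

  after D0: wrote 2B at 0x1b = c9d9
  after D1: wrote 5B at 0x07 = 6513920e38
  after D2: wrote 3B at 0x16 = 90f1c9
query mem[0x16]=0x90, mem[0x18]=0xc9, mem[0x23]=0x45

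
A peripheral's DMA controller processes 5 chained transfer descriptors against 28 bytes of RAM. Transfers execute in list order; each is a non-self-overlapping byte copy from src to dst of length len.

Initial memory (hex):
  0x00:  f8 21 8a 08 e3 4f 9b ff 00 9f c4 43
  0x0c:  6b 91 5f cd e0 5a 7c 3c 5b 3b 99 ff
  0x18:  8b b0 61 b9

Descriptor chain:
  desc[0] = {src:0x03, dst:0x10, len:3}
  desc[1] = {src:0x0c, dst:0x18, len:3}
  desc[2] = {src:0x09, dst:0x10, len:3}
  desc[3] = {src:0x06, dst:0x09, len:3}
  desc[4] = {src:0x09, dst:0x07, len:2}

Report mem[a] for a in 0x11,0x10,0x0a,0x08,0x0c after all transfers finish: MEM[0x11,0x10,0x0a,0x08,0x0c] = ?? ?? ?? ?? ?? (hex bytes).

MEM[0x11,0x10,0x0a,0x08,0x0c] = c4 9f ff ff 6b

#0 dst[0x10+3] := {0x08,0xe3,0x4f}
#1 dst[0x18+3] := {0x6b,0x91,0x5f}
#2 dst[0x10+3] := {0x9f,0xc4,0x43}
#3 dst[0x09+3] := {0x9b,0xff,0x00}
#4 dst[0x07+2] := {0x9b,0xff}
query mem[0x11]=0xc4, mem[0x10]=0x9f, mem[0x0a]=0xff, mem[0x08]=0xff, mem[0x0c]=0x6b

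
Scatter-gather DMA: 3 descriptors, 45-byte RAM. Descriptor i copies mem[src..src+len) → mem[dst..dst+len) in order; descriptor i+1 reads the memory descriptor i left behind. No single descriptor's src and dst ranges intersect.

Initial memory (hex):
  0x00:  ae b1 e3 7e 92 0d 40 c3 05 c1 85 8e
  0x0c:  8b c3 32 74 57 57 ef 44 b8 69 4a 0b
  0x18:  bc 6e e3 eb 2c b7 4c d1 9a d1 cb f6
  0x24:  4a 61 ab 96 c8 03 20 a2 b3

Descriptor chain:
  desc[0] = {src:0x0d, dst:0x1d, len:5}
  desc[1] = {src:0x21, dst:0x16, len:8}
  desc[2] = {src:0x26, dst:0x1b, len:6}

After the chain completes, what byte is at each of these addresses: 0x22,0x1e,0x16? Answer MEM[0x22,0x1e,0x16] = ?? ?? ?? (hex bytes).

MEM[0x22,0x1e,0x16] = cb 03 57

#0 dst[0x1d+5] := {0xc3,0x32,0x74,0x57,0x57}
#1 dst[0x16+8] := {0x57,0xcb,0xf6,0x4a,0x61,0xab,0x96,0xc8}
#2 dst[0x1b+6] := {0xab,0x96,0xc8,0x03,0x20,0xa2}
query mem[0x22]=0xcb, mem[0x1e]=0x03, mem[0x16]=0x57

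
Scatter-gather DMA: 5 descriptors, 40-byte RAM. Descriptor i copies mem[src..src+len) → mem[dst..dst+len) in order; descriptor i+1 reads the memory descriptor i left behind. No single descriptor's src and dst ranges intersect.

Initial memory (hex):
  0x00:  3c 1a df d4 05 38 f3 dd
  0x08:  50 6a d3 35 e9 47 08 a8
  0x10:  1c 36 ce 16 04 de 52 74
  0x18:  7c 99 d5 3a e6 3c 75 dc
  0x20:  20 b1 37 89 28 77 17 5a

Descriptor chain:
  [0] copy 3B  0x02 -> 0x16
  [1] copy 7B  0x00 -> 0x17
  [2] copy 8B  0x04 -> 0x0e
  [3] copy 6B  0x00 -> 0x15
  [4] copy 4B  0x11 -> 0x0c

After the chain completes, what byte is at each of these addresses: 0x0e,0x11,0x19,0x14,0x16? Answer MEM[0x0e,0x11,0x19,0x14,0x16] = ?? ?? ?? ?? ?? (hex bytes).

  after D0: wrote 3B at 0x16 = dfd405
  after D1: wrote 7B at 0x17 = 3c1adfd40538f3
  after D2: wrote 8B at 0x0e = 0538f3dd506ad335
  after D3: wrote 6B at 0x15 = 3c1adfd40538
  after D4: wrote 4B at 0x0c = dd506ad3
query mem[0x0e]=0x6a, mem[0x11]=0xdd, mem[0x19]=0x05, mem[0x14]=0xd3, mem[0x16]=0x1a

MEM[0x0e,0x11,0x19,0x14,0x16] = 6a dd 05 d3 1a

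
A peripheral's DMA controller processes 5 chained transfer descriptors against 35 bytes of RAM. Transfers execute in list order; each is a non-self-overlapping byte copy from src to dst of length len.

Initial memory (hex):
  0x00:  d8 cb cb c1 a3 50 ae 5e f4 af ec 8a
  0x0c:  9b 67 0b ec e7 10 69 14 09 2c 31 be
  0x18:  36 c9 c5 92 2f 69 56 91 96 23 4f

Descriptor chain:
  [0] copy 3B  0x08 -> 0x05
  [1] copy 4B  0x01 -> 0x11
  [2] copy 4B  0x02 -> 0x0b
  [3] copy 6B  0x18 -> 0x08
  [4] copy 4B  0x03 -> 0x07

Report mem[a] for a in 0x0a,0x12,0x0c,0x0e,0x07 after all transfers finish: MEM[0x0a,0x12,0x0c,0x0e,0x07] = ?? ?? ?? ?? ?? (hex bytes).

  after D0: wrote 3B at 0x05 = f4afec
  after D1: wrote 4B at 0x11 = cbcbc1a3
  after D2: wrote 4B at 0x0b = cbc1a3f4
  after D3: wrote 6B at 0x08 = 36c9c5922f69
  after D4: wrote 4B at 0x07 = c1a3f4af
query mem[0x0a]=0xaf, mem[0x12]=0xcb, mem[0x0c]=0x2f, mem[0x0e]=0xf4, mem[0x07]=0xc1

MEM[0x0a,0x12,0x0c,0x0e,0x07] = af cb 2f f4 c1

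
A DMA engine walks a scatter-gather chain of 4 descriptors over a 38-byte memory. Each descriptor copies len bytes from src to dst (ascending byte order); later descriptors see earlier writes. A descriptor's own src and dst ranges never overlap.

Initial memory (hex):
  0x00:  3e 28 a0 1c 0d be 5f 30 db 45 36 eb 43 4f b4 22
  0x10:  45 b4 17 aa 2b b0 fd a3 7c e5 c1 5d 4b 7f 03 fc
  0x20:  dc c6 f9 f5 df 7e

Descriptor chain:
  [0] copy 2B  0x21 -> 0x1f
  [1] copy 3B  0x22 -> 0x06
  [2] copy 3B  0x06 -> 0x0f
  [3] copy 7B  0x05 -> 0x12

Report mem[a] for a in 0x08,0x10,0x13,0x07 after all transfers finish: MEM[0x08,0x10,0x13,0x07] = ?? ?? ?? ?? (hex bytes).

#0 dst[0x1f+2] := {0xc6,0xf9}
#1 dst[0x06+3] := {0xf9,0xf5,0xdf}
#2 dst[0x0f+3] := {0xf9,0xf5,0xdf}
#3 dst[0x12+7] := {0xbe,0xf9,0xf5,0xdf,0x45,0x36,0xeb}
query mem[0x08]=0xdf, mem[0x10]=0xf5, mem[0x13]=0xf9, mem[0x07]=0xf5

MEM[0x08,0x10,0x13,0x07] = df f5 f9 f5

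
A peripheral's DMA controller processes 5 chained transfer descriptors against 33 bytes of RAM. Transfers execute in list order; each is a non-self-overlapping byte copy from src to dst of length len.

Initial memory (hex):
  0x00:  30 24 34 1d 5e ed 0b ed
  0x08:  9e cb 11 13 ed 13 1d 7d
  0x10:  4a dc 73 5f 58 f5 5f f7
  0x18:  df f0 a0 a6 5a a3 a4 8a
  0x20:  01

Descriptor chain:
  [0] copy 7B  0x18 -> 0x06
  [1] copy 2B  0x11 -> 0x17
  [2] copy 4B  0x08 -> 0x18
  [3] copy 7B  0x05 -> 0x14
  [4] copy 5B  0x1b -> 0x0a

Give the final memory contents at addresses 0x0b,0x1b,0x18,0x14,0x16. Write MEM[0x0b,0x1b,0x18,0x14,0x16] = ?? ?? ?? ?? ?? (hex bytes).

MEM[0x0b,0x1b,0x18,0x14,0x16] = 5a a3 a6 ed f0

  after D0: wrote 7B at 0x06 = dff0a0a65aa3a4
  after D1: wrote 2B at 0x17 = dc73
  after D2: wrote 4B at 0x18 = a0a65aa3
  after D3: wrote 7B at 0x14 = eddff0a0a65aa3
  after D4: wrote 5B at 0x0a = a35aa3a48a
query mem[0x0b]=0x5a, mem[0x1b]=0xa3, mem[0x18]=0xa6, mem[0x14]=0xed, mem[0x16]=0xf0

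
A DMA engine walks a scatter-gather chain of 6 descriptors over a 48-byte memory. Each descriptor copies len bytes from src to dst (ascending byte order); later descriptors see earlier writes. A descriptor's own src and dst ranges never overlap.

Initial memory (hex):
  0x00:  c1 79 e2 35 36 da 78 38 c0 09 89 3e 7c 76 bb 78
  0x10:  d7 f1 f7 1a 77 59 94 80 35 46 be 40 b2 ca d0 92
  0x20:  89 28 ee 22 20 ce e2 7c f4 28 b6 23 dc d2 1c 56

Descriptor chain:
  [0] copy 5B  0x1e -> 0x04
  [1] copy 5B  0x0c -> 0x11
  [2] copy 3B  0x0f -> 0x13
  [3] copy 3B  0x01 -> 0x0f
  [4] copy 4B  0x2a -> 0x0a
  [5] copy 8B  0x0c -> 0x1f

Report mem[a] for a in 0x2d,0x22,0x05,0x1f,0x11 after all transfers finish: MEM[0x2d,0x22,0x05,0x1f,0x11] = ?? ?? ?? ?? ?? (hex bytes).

MEM[0x2d,0x22,0x05,0x1f,0x11] = d2 79 92 dc 35

#0 dst[0x04+5] := {0xd0,0x92,0x89,0x28,0xee}
#1 dst[0x11+5] := {0x7c,0x76,0xbb,0x78,0xd7}
#2 dst[0x13+3] := {0x78,0xd7,0x7c}
#3 dst[0x0f+3] := {0x79,0xe2,0x35}
#4 dst[0x0a+4] := {0xb6,0x23,0xdc,0xd2}
#5 dst[0x1f+8] := {0xdc,0xd2,0xbb,0x79,0xe2,0x35,0x76,0x78}
query mem[0x2d]=0xd2, mem[0x22]=0x79, mem[0x05]=0x92, mem[0x1f]=0xdc, mem[0x11]=0x35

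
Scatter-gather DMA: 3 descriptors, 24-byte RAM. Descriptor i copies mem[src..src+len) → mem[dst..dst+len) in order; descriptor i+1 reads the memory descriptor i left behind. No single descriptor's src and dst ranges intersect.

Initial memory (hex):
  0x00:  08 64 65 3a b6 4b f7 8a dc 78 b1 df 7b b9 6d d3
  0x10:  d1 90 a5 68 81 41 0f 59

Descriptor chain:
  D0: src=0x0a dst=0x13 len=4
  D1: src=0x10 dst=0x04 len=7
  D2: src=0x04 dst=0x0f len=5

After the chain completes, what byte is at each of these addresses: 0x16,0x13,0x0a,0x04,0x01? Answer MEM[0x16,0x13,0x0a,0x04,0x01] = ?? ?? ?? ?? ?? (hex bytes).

  after D0: wrote 4B at 0x13 = b1df7bb9
  after D1: wrote 7B at 0x04 = d190a5b1df7bb9
  after D2: wrote 5B at 0x0f = d190a5b1df
query mem[0x16]=0xb9, mem[0x13]=0xdf, mem[0x0a]=0xb9, mem[0x04]=0xd1, mem[0x01]=0x64

MEM[0x16,0x13,0x0a,0x04,0x01] = b9 df b9 d1 64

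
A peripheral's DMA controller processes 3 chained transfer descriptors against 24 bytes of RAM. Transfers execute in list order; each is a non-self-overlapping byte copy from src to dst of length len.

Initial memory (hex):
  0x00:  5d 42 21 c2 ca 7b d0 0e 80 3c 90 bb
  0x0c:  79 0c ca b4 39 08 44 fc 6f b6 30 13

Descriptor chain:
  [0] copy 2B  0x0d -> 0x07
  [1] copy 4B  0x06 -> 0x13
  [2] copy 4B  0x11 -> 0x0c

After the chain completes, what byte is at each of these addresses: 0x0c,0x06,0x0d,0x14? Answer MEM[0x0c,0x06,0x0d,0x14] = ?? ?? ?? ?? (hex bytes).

MEM[0x0c,0x06,0x0d,0x14] = 08 d0 44 0c

[0] 0x0d->0x07 len=2 : 0c ca
[1] 0x06->0x13 len=4 : d0 0c ca 3c
[2] 0x11->0x0c len=4 : 08 44 d0 0c
query mem[0x0c]=0x08, mem[0x06]=0xd0, mem[0x0d]=0x44, mem[0x14]=0x0c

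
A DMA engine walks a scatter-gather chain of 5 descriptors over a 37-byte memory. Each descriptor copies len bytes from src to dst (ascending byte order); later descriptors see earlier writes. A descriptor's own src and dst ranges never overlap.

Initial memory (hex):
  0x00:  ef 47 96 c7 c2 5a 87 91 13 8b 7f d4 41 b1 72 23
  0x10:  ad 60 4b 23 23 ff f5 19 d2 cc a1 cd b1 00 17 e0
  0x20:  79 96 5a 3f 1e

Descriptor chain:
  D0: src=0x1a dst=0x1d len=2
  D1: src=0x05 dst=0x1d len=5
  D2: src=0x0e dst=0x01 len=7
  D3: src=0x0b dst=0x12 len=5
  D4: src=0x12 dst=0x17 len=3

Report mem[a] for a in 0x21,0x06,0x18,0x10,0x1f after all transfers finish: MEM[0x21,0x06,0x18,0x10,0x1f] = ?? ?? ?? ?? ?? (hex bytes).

MEM[0x21,0x06,0x18,0x10,0x1f] = 8b 23 41 ad 91

#0 dst[0x1d+2] := {0xa1,0xcd}
#1 dst[0x1d+5] := {0x5a,0x87,0x91,0x13,0x8b}
#2 dst[0x01+7] := {0x72,0x23,0xad,0x60,0x4b,0x23,0x23}
#3 dst[0x12+5] := {0xd4,0x41,0xb1,0x72,0x23}
#4 dst[0x17+3] := {0xd4,0x41,0xb1}
query mem[0x21]=0x8b, mem[0x06]=0x23, mem[0x18]=0x41, mem[0x10]=0xad, mem[0x1f]=0x91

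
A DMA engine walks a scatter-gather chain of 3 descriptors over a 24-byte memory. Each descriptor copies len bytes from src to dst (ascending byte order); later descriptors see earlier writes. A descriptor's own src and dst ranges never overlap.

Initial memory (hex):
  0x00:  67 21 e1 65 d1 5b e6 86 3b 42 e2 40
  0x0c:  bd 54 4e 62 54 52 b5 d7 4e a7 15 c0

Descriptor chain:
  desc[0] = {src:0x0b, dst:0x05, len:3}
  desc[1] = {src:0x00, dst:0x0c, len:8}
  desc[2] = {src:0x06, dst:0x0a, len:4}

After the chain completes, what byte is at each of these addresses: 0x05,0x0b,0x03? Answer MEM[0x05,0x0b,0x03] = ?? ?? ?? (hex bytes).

MEM[0x05,0x0b,0x03] = 40 54 65

  after D0: wrote 3B at 0x05 = 40bd54
  after D1: wrote 8B at 0x0c = 6721e165d140bd54
  after D2: wrote 4B at 0x0a = bd543b42
query mem[0x05]=0x40, mem[0x0b]=0x54, mem[0x03]=0x65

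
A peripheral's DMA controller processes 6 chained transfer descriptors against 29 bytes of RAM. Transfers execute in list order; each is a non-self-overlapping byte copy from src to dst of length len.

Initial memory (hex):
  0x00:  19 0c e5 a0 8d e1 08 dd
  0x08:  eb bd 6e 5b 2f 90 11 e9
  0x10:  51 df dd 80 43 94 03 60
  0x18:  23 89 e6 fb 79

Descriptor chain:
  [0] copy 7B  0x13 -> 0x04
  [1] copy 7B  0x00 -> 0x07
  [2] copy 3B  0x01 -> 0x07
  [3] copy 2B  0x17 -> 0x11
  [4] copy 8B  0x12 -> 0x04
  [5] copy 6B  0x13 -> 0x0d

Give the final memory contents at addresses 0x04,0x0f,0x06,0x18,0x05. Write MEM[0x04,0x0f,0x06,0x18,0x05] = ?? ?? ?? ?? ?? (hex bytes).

#0 dst[0x04+7] := {0x80,0x43,0x94,0x03,0x60,0x23,0x89}
#1 dst[0x07+7] := {0x19,0x0c,0xe5,0xa0,0x80,0x43,0x94}
#2 dst[0x07+3] := {0x0c,0xe5,0xa0}
#3 dst[0x11+2] := {0x60,0x23}
#4 dst[0x04+8] := {0x23,0x80,0x43,0x94,0x03,0x60,0x23,0x89}
#5 dst[0x0d+6] := {0x80,0x43,0x94,0x03,0x60,0x23}
query mem[0x04]=0x23, mem[0x0f]=0x94, mem[0x06]=0x43, mem[0x18]=0x23, mem[0x05]=0x80

MEM[0x04,0x0f,0x06,0x18,0x05] = 23 94 43 23 80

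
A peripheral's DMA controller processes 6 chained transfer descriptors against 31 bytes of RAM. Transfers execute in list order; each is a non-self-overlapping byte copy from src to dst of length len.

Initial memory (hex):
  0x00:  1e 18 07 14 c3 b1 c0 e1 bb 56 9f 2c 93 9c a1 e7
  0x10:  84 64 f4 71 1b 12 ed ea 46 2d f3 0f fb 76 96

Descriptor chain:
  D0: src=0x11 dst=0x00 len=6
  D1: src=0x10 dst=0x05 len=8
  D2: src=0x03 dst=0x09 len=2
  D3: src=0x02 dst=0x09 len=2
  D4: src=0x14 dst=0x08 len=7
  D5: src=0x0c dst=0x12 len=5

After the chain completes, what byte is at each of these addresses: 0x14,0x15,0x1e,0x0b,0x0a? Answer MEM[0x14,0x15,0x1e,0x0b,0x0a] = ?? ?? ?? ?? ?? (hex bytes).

[0] 0x11->0x00 len=6 : 64 f4 71 1b 12 ed
[1] 0x10->0x05 len=8 : 84 64 f4 71 1b 12 ed ea
[2] 0x03->0x09 len=2 : 1b 12
[3] 0x02->0x09 len=2 : 71 1b
[4] 0x14->0x08 len=7 : 1b 12 ed ea 46 2d f3
[5] 0x0c->0x12 len=5 : 46 2d f3 e7 84
query mem[0x14]=0xf3, mem[0x15]=0xe7, mem[0x1e]=0x96, mem[0x0b]=0xea, mem[0x0a]=0xed

MEM[0x14,0x15,0x1e,0x0b,0x0a] = f3 e7 96 ea ed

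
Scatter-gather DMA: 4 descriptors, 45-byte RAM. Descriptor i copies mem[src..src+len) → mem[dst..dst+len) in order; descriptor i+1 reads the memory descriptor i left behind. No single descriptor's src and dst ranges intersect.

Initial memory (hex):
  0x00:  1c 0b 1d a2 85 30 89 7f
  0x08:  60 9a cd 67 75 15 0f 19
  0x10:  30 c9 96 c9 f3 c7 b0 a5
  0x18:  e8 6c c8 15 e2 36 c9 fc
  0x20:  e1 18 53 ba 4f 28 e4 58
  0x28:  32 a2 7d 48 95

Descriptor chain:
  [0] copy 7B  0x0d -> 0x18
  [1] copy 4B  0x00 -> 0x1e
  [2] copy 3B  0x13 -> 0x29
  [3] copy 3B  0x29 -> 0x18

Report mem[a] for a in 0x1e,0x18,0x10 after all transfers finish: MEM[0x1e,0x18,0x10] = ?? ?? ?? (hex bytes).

  after D0: wrote 7B at 0x18 = 150f1930c996c9
  after D1: wrote 4B at 0x1e = 1c0b1da2
  after D2: wrote 3B at 0x29 = c9f3c7
  after D3: wrote 3B at 0x18 = c9f3c7
query mem[0x1e]=0x1c, mem[0x18]=0xc9, mem[0x10]=0x30

MEM[0x1e,0x18,0x10] = 1c c9 30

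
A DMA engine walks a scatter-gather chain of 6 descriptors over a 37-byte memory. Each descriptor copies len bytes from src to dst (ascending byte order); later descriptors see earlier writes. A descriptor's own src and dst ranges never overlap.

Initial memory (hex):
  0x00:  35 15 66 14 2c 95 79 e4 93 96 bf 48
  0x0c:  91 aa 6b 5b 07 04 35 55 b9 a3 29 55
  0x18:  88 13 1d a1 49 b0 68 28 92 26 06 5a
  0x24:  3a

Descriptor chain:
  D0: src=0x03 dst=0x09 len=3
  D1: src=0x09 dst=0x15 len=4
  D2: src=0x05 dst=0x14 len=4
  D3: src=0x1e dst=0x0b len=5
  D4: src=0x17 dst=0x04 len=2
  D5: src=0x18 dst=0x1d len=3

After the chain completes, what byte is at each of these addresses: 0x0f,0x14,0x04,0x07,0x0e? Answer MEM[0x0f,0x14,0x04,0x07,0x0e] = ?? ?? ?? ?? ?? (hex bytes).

MEM[0x0f,0x14,0x04,0x07,0x0e] = 06 95 93 e4 26

[0] 0x03->0x09 len=3 : 14 2c 95
[1] 0x09->0x15 len=4 : 14 2c 95 91
[2] 0x05->0x14 len=4 : 95 79 e4 93
[3] 0x1e->0x0b len=5 : 68 28 92 26 06
[4] 0x17->0x04 len=2 : 93 91
[5] 0x18->0x1d len=3 : 91 13 1d
query mem[0x0f]=0x06, mem[0x14]=0x95, mem[0x04]=0x93, mem[0x07]=0xe4, mem[0x0e]=0x26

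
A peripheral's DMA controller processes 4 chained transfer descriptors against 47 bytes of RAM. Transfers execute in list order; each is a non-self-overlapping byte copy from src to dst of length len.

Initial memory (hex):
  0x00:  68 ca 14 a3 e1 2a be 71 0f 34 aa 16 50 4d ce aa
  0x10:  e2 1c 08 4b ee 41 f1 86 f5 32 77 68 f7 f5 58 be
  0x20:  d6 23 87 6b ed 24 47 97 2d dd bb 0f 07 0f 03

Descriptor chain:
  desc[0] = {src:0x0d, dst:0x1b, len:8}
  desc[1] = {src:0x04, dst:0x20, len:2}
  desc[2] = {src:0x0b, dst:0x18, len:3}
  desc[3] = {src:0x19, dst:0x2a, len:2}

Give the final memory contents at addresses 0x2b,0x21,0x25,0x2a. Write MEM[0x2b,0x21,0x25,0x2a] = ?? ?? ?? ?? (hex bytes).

MEM[0x2b,0x21,0x25,0x2a] = 4d 2a 24 50

  after D0: wrote 8B at 0x1b = 4dceaae21c084bee
  after D1: wrote 2B at 0x20 = e12a
  after D2: wrote 3B at 0x18 = 16504d
  after D3: wrote 2B at 0x2a = 504d
query mem[0x2b]=0x4d, mem[0x21]=0x2a, mem[0x25]=0x24, mem[0x2a]=0x50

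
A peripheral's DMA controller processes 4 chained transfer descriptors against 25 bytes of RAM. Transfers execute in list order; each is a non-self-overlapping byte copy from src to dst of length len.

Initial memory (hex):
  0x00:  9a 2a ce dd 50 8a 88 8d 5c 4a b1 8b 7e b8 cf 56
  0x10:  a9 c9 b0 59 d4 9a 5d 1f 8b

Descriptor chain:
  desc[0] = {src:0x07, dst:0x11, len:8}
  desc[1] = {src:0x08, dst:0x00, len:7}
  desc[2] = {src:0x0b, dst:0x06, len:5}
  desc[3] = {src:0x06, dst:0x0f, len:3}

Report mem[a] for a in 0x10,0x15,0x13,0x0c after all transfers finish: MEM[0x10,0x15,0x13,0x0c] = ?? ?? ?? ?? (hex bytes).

  after D0: wrote 8B at 0x11 = 8d5c4ab18b7eb8cf
  after D1: wrote 7B at 0x00 = 5c4ab18b7eb8cf
  after D2: wrote 5B at 0x06 = 8b7eb8cf56
  after D3: wrote 3B at 0x0f = 8b7eb8
query mem[0x10]=0x7e, mem[0x15]=0x8b, mem[0x13]=0x4a, mem[0x0c]=0x7e

MEM[0x10,0x15,0x13,0x0c] = 7e 8b 4a 7e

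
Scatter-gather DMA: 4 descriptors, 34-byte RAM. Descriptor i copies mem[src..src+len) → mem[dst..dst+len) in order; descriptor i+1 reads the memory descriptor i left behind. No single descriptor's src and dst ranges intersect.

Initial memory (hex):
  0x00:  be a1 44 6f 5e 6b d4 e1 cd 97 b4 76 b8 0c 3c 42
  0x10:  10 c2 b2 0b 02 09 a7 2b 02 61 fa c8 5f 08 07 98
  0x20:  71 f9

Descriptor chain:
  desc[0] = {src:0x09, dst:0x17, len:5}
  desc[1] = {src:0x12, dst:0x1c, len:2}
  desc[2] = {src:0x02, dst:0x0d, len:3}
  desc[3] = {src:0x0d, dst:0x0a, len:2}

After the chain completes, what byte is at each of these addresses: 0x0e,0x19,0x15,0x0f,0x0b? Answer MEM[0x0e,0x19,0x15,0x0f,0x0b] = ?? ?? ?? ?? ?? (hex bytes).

MEM[0x0e,0x19,0x15,0x0f,0x0b] = 6f 76 09 5e 6f

#0 dst[0x17+5] := {0x97,0xb4,0x76,0xb8,0x0c}
#1 dst[0x1c+2] := {0xb2,0x0b}
#2 dst[0x0d+3] := {0x44,0x6f,0x5e}
#3 dst[0x0a+2] := {0x44,0x6f}
query mem[0x0e]=0x6f, mem[0x19]=0x76, mem[0x15]=0x09, mem[0x0f]=0x5e, mem[0x0b]=0x6f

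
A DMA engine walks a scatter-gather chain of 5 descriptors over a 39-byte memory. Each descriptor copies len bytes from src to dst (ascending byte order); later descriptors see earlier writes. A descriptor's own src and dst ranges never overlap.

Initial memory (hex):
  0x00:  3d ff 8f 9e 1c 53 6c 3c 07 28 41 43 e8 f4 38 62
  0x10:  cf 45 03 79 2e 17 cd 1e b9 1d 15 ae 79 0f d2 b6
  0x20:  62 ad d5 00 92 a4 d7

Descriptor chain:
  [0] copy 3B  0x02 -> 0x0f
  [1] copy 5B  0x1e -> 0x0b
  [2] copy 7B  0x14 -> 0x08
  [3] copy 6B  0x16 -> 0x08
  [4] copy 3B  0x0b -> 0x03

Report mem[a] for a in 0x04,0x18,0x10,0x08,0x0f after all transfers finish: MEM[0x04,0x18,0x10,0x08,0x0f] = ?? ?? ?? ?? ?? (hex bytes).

#0 dst[0x0f+3] := {0x8f,0x9e,0x1c}
#1 dst[0x0b+5] := {0xd2,0xb6,0x62,0xad,0xd5}
#2 dst[0x08+7] := {0x2e,0x17,0xcd,0x1e,0xb9,0x1d,0x15}
#3 dst[0x08+6] := {0xcd,0x1e,0xb9,0x1d,0x15,0xae}
#4 dst[0x03+3] := {0x1d,0x15,0xae}
query mem[0x04]=0x15, mem[0x18]=0xb9, mem[0x10]=0x9e, mem[0x08]=0xcd, mem[0x0f]=0xd5

MEM[0x04,0x18,0x10,0x08,0x0f] = 15 b9 9e cd d5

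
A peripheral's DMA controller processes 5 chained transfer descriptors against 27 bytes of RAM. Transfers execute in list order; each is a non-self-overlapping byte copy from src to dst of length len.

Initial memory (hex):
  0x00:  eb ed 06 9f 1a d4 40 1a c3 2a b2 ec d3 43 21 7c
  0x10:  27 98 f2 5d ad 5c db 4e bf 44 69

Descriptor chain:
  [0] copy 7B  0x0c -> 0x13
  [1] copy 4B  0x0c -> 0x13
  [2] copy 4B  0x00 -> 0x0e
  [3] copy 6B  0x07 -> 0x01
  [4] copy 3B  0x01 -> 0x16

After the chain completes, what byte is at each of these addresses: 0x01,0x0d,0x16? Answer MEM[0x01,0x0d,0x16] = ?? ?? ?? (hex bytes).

  after D0: wrote 7B at 0x13 = d343217c2798f2
  after D1: wrote 4B at 0x13 = d343217c
  after D2: wrote 4B at 0x0e = ebed069f
  after D3: wrote 6B at 0x01 = 1ac32ab2ecd3
  after D4: wrote 3B at 0x16 = 1ac32a
query mem[0x01]=0x1a, mem[0x0d]=0x43, mem[0x16]=0x1a

MEM[0x01,0x0d,0x16] = 1a 43 1a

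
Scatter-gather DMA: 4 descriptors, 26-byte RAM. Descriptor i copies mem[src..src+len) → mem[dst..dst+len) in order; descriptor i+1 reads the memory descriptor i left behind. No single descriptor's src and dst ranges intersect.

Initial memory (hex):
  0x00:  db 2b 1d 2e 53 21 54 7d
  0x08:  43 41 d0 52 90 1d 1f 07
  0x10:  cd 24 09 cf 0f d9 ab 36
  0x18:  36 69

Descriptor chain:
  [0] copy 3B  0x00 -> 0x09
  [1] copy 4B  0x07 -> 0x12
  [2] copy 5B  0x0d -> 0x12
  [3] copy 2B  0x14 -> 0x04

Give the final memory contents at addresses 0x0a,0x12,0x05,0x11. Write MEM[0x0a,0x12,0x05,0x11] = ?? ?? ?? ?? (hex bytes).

D0: mem[0x09..0x0b] <- [db 2b 1d]
D1: mem[0x12..0x15] <- [7d 43 db 2b]
D2: mem[0x12..0x16] <- [1d 1f 07 cd 24]
D3: mem[0x04..0x05] <- [07 cd]
query mem[0x0a]=0x2b, mem[0x12]=0x1d, mem[0x05]=0xcd, mem[0x11]=0x24

MEM[0x0a,0x12,0x05,0x11] = 2b 1d cd 24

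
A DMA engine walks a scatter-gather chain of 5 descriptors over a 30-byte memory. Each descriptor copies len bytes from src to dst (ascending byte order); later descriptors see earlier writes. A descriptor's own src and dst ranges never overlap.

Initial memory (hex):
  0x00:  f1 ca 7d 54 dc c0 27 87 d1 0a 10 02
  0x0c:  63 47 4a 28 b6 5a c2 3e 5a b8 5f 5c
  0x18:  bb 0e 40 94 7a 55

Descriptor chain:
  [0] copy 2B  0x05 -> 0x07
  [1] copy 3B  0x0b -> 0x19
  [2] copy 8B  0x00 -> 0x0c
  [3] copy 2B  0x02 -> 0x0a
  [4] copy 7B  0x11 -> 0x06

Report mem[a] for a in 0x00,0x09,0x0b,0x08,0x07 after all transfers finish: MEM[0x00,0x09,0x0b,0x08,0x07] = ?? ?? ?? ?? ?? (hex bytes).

  after D0: wrote 2B at 0x07 = c027
  after D1: wrote 3B at 0x19 = 026347
  after D2: wrote 8B at 0x0c = f1ca7d54dcc027c0
  after D3: wrote 2B at 0x0a = 7d54
  after D4: wrote 7B at 0x06 = c027c05ab85f5c
query mem[0x00]=0xf1, mem[0x09]=0x5a, mem[0x0b]=0x5f, mem[0x08]=0xc0, mem[0x07]=0x27

MEM[0x00,0x09,0x0b,0x08,0x07] = f1 5a 5f c0 27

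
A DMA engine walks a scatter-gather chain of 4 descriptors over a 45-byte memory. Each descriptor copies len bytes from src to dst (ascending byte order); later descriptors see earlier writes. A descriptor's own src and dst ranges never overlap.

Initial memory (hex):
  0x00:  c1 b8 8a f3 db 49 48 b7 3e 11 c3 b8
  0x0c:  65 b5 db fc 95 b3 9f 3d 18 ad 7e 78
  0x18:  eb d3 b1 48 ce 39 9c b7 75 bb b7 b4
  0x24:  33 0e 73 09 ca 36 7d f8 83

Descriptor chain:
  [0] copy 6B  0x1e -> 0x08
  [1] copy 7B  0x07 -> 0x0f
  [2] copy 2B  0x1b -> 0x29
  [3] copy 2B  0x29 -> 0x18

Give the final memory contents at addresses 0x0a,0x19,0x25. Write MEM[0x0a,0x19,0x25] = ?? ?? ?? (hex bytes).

MEM[0x0a,0x19,0x25] = 75 ce 0e

#0 dst[0x08+6] := {0x9c,0xb7,0x75,0xbb,0xb7,0xb4}
#1 dst[0x0f+7] := {0xb7,0x9c,0xb7,0x75,0xbb,0xb7,0xb4}
#2 dst[0x29+2] := {0x48,0xce}
#3 dst[0x18+2] := {0x48,0xce}
query mem[0x0a]=0x75, mem[0x19]=0xce, mem[0x25]=0x0e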